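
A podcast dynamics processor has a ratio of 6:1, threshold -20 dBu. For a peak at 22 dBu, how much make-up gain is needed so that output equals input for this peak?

35 dB

Overshoot 42 dB → 42/6 = 7 dB after compression, so the compressed level is -20 + 7 = -13 dBu.
Make-up = target − compressed = 22 − (-13) = 35 dB.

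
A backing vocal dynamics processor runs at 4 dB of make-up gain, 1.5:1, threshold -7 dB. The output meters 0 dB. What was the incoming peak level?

Stripping the +4 dB make-up gives -4 dB at the gain stage.
That's 3 dB above the -7 dB threshold.
Undo the ratio: input overshoot = 3 × 1.5 = 4.5 dB, giving input = -2.5 dB.

-2.5 dB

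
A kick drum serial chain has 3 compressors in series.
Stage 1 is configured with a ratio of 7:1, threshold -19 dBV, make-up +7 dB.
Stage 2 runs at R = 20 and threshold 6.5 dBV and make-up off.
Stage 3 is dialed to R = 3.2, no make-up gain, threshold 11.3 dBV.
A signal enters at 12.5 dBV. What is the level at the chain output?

Stage 1: overshoot 31.5 dB → 31.5/7 = 4.5 dB → -14.5 dBV; +7 dB make-up → -7.5 dBV.
Stage 2: below threshold (-7.5 ≤ 6.5); passes unchanged; output -7.5 dBV.
Stage 3: -7.5 dBV ≤ 11.3 dBV, so stage 3 doesn't engage; output -7.5 dBV.

-7.5 dBV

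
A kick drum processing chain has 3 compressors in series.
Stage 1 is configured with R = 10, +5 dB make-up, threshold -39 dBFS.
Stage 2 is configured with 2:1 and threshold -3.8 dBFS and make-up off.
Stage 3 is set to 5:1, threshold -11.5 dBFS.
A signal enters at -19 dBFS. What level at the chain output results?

Stage 1: overshoot 20 dB → 20/10 = 2 dB → -37 dBFS; +5 dB make-up → -32 dBFS.
Stage 2: below threshold (-32 ≤ -3.8); passes unchanged; output -32 dBFS.
Stage 3: -32 dBFS ≤ -11.5 dBFS, so stage 3 doesn't engage; output -32 dBFS.

-32 dBFS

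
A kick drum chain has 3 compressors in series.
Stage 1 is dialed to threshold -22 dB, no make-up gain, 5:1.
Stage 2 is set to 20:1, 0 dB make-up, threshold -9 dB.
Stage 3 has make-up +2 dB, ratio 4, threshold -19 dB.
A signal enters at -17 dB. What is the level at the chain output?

-19 dB

Stage 1: overshoot 5 dB → 5/5 = 1 dB → -21 dB.
Stage 2: -21 dB ≤ -9 dB, so stage 2 doesn't engage; output -21 dB.
Stage 3: -21 dB is at or below the -19 dB threshold — no compression; make-up brings it to -19 dB.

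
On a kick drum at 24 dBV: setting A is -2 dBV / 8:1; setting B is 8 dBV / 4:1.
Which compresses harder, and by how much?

A: overshoot 26 dB → output overshoot 3.25 dB → GR 22.75 dB.
B: overshoot 16 dB → output overshoot 4 dB → GR 12 dB.
Difference: 10.75 dB in favour of A.

A, by 10.75 dB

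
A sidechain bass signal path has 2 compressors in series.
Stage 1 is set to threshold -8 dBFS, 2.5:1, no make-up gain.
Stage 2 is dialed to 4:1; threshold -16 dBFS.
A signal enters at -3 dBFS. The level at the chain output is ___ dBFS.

-13.5 dBFS

Stage 1: -3 dBFS is 5 dB over -8 dBFS; at 2.5:1 that becomes 2 dB over, giving -6 dBFS.
Stage 2: overshoot 10 dB → 10/4 = 2.5 dB → -13.5 dBFS.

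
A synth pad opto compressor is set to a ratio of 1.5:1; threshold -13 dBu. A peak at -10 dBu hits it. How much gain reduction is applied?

1 dB

-10 dBu exceeds the threshold by 3 dB.
A 1.5:1 ratio leaves 2 dB of that excess.
Gain reduction = 3 − 2 = 1 dB.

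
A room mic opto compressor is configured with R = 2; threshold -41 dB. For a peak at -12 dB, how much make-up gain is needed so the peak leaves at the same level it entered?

Overshoot 29 dB → 29/2 = 14.5 dB after compression, so the compressed level is -41 + 14.5 = -26.5 dB.
Make-up = target − compressed = -12 − (-26.5) = 14.5 dB.

14.5 dB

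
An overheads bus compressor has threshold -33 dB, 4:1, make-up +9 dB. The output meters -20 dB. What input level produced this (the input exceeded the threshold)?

Before make-up, the level was -20 − 9 = -29 dB.
That's 4 dB above the -33 dB threshold.
Undo the ratio: input overshoot = 4 × 4 = 16 dB, giving input = -17 dB.

-17 dB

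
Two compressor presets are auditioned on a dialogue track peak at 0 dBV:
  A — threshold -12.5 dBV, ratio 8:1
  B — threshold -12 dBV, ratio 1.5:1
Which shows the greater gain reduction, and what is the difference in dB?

A: 12.5 dB over, compressed to 1.5625 dB over, so 10.9375 dB of GR.
B: 12 dB over, compressed to 8 dB over, so 4 dB of GR.
Difference: 6.9375 dB in favour of A.

A, by 6.9375 dB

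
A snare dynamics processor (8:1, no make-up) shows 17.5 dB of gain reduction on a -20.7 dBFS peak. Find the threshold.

-40.7 dBFS

Let T be the threshold. Output overshoot = (input overshoot)/R, so -38.2 − T = (-20.7 − T)/8.
8·(-38.2 − T) = -20.7 − T → 7·T = -305.6 − (-20.7) = -284.9.
T = -284.9/7 = -40.7 dBFS.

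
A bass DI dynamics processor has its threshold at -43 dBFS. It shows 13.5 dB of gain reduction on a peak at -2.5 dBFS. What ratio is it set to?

Input overshoot = -2.5 − (-43) = 40.5 dB.
Output overshoot = 40.5 − 13.5 = 27 dB.
Ratio = input overshoot / output overshoot = 40.5 / 27 = 1.5.

1.5:1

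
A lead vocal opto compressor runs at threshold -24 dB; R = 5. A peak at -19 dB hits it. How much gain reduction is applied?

-19 dB exceeds the threshold by 5 dB.
A 5:1 ratio leaves 1 dB of that excess.
GR = overshoot in − overshoot out = 5 − 1 = 4 dB.

4 dB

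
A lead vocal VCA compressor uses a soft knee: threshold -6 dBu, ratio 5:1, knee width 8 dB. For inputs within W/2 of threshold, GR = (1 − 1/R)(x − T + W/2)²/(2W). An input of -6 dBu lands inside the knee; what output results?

x − T + W/2 = -6 − (-6) + 4 = 4.
GR = (1 − 1/5) × 4² / 16 = 0.8 × 16 / 16 = 0.8 dB.
Output = -6 − 0.8 = -6.8 dBu.

-6.8 dBu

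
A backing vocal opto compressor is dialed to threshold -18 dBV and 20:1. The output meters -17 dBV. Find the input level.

2 dBV

That's 1 dB above the -18 dBV threshold.
Before 20:1 compression the overshoot was 1 × 20 = 20 dB, so input = -18 + 20 = 2 dBV.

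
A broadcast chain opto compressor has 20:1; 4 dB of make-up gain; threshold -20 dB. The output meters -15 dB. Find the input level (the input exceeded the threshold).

0 dB

Before make-up, the level was -15 − 4 = -19 dB.
The compressed level sits -19 − (-20) = 1 dB over threshold.
Before 20:1 compression the overshoot was 1 × 20 = 20 dB, so input = -20 + 20 = 0 dB.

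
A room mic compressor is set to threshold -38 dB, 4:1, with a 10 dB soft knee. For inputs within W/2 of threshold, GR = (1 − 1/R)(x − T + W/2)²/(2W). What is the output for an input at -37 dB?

x − T + W/2 = -37 − (-38) + 5 = 6.
GR = (1 − 1/4) × 6² / 20 = 0.75 × 36 / 20 = 1.35 dB.
Output = -37 − 1.35 = -38.35 dB.

-38.35 dB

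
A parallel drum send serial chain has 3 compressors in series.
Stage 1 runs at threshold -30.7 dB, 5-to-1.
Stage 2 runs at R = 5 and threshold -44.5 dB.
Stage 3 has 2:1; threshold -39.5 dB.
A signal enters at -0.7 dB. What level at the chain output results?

-40.54 dB

Stage 1: 30 dB above -30.7 dB, reduced 5:1 to 6 dB above → -24.7 dB.
Stage 2: overshoot 19.8 dB → 19.8/5 = 3.96 dB → -40.54 dB.
Stage 3: -40.54 dB ≤ -39.5 dB, so stage 3 doesn't engage; output -40.54 dB.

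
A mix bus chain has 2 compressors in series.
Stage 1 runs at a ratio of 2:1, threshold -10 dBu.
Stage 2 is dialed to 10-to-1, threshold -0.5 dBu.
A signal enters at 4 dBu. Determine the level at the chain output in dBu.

-3 dBu

Stage 1: overshoot 14 dB → 14/2 = 7 dB → -3 dBu.
Stage 2: -3 dBu ≤ -0.5 dBu, so stage 2 doesn't engage; output -3 dBu.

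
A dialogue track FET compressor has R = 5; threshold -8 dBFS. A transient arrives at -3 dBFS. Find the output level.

-7 dBFS

Overshoot: -3 − (-8) = 5 dB.
5:1 compression reduces that to 5/5 = 1 dB over.
That puts the output at -7 dBFS.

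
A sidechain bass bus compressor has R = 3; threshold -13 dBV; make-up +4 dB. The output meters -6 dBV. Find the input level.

-4 dBV

Remove make-up: -6 − 4 = -10 dBV.
That's 3 dB above the -13 dBV threshold.
Undo the ratio: input overshoot = 3 × 3 = 9 dB, giving input = -4 dBV.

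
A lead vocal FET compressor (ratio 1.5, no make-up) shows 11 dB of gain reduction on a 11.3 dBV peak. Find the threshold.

-21.7 dBV

Input is 33 dB above T (since output overshoot × R = input overshoot: (0.3 − T)·1.5 = 11.3 − T gives T = -21.7 dBV).
Check: -21.7 + (11.3 − (-21.7))/1.5 = -21.7 + 22 = 0.3 dBV. ✓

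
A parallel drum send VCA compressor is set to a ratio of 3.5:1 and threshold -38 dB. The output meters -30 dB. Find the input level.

-10 dB

The compressed level sits -30 − (-38) = 8 dB over threshold.
Undo the ratio: input overshoot = 8 × 3.5 = 28 dB, giving input = -10 dB.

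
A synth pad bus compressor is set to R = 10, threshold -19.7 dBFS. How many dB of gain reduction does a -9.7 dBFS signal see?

9 dB

-9.7 dBFS exceeds the threshold by 10 dB.
A 10:1 ratio leaves 1 dB of that excess.
So the signal is attenuated by 10 − 1 = 9 dB.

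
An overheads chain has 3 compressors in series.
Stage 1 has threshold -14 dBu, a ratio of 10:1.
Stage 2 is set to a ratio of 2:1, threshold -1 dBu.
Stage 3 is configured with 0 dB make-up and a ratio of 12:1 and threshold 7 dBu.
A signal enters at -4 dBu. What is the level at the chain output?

-13 dBu

Stage 1: -4 dBu is 10 dB over -14 dBu; at 10:1 that becomes 1 dB over, giving -13 dBu.
Stage 2: -13 dBu is at or below the -1 dBu threshold — no compression; output -13 dBu.
Stage 3: below threshold (-13 ≤ 7); passes unchanged; output -13 dBu.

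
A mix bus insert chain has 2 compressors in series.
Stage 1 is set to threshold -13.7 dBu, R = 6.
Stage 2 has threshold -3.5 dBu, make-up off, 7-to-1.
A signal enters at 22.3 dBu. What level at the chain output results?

-7.7 dBu

Stage 1: 36 dB above -13.7 dBu, reduced 6:1 to 6 dB above → -7.7 dBu.
Stage 2: -7.7 dBu ≤ -3.5 dBu, so stage 2 doesn't engage; output -7.7 dBu.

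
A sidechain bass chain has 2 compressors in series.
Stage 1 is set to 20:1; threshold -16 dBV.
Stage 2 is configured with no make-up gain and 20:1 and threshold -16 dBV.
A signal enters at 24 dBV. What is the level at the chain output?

Stage 1: 40 dB above -16 dBV, reduced 20:1 to 2 dB above → -14 dBV.
Stage 2: overshoot 2 dB → 2/20 = 0.1 dB → -15.9 dBV.

-15.9 dBV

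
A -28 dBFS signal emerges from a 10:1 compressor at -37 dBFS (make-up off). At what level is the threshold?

Input is 10 dB above T (since output overshoot × R = input overshoot: (-37 − T)·10 = -28 − T gives T = -38 dBFS).
Check: -38 + (-28 − (-38))/10 = -38 + 1 = -37 dBFS. ✓

-38 dBFS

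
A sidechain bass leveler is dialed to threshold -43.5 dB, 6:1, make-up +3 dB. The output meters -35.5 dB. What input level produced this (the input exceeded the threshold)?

Remove make-up: -35.5 − 3 = -38.5 dB.
That's 5 dB above the -43.5 dB threshold.
Input overshoot = R × output overshoot = 30 dB → input = -43.5 + 30 = -13.5 dB.

-13.5 dB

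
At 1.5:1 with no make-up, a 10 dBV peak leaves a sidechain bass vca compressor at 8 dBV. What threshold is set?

4 dBV

Gain reduction = 10 − 8 = 2 dB; output overshoot = GR / (R − 1) = 2 / 0.5 = 4 dB.
Threshold = output − output overshoot = 8 − 4 = 4 dBV.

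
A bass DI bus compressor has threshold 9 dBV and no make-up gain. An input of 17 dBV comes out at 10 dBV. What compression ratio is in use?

8:1

Input overshoot = 17 − 9 = 8 dB; output overshoot = 10 − 9 = 1 dB.
Ratio = 8 / 1 = 8.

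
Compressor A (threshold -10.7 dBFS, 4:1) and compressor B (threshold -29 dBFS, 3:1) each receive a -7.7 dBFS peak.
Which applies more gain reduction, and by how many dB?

B, by 11.95 dB

A: overshoot 3 dB → output overshoot 0.75 dB → GR 2.25 dB.
B: overshoot 21.3 dB → output overshoot 7.1 dB → GR 14.2 dB.
Difference: 11.95 dB in favour of B.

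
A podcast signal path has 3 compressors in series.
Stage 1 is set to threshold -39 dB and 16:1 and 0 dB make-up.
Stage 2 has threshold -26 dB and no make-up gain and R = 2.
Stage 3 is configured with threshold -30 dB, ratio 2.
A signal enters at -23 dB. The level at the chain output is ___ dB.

-38 dB

Stage 1: overshoot 16 dB → 16/16 = 1 dB → -38 dB.
Stage 2: -38 dB is at or below the -26 dB threshold — no compression; output -38 dB.
Stage 3: -38 dB ≤ -30 dB, so stage 3 doesn't engage; output -38 dB.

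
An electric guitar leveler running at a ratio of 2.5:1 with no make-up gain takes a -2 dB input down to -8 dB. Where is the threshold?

Gain reduction = -2 − (-8) = 6 dB; output overshoot = GR / (R − 1) = 6 / 1.5 = 4 dB.
Threshold = output − output overshoot = -8 − 4 = -12 dB.

-12 dB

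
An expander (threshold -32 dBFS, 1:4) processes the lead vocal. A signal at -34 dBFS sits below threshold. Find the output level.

-40 dBFS

Below threshold, a 1:4 expander applies gain = (4−1)×(T − x) of attenuation.
(4−1) × 2 = 6 dB, so output = -34 − 6 = -40 dBFS.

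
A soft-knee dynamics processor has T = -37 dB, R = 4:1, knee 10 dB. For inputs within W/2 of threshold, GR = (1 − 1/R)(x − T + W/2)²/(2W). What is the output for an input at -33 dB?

x − T + W/2 = -33 − (-37) + 5 = 9.
GR = (1 − 1/4) × 9² / 20 = 0.75 × 81 / 20 = 3.0375 dB.
Output = -33 − 3.0375 = -36.0375 dB.

-36.0375 dB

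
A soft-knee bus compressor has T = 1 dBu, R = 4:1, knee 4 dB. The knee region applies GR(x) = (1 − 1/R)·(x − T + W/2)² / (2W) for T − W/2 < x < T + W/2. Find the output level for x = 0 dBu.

-0.09375 dBu

x − T + W/2 = 0 − 1 + 2 = 1.
GR = (1 − 1/4) × 1² / 8 = 0.75 × 1 / 8 = 0.09375 dB.
Output = 0 − 0.09375 = -0.09375 dBu.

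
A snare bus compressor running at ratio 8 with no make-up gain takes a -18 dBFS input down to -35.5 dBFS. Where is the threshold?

Gain reduction = -18 − (-35.5) = 17.5 dB; output overshoot = GR / (R − 1) = 17.5 / 7 = 2.5 dB.
Threshold = output − output overshoot = -35.5 − 2.5 = -38 dBFS.

-38 dBFS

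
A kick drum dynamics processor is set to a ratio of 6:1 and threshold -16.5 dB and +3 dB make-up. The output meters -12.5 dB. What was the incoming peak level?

-10.5 dB

Stripping the +3 dB make-up gives -15.5 dB at the gain stage.
The compressed level sits -15.5 − (-16.5) = 1 dB over threshold.
Before 6:1 compression the overshoot was 1 × 6 = 6 dB, so input = -16.5 + 6 = -10.5 dB.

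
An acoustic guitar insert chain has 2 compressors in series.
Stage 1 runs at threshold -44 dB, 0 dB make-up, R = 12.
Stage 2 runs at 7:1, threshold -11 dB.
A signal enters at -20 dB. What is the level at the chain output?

-42 dB

Stage 1: 24 dB above -44 dB, reduced 12:1 to 2 dB above → -42 dB.
Stage 2: below threshold (-42 ≤ -11); passes unchanged; output -42 dB.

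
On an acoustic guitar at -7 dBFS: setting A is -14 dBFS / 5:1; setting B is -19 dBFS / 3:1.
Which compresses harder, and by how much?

B, by 2.4 dB

A: overshoot 7 dB → output overshoot 1.4 dB → GR 5.6 dB.
B: overshoot 12 dB → output overshoot 4 dB → GR 8 dB.
B reduces 2.4 dB more.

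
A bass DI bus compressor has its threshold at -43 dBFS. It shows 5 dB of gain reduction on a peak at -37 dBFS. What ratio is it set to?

6:1

Input overshoot = -37 − (-43) = 6 dB.
Output overshoot = 6 − 5 = 1 dB.
Ratio = input overshoot / output overshoot = 6 / 1 = 6.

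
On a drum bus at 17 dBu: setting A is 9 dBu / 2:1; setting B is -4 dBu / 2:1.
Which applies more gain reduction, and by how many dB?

A: overshoot 8 dB → output overshoot 4 dB → GR 4 dB.
B: overshoot 21 dB → output overshoot 10.5 dB → GR 10.5 dB.
B reduces 6.5 dB more.

B, by 6.5 dB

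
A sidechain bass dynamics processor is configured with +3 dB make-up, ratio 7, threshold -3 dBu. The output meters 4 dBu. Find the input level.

25 dBu

Remove make-up: 4 − 3 = 1 dBu.
Post-compression overshoot = 1 − (-3) = 4 dB.
Before 7:1 compression the overshoot was 4 × 7 = 28 dB, so input = -3 + 28 = 25 dBu.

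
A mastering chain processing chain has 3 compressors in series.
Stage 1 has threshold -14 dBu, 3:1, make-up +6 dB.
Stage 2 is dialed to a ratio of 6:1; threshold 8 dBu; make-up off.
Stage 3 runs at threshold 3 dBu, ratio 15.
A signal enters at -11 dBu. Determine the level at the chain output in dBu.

-7 dBu

Stage 1: 3 dB above -14 dBu, reduced 3:1 to 1 dB above → -13 dBu; +6 dB make-up → -7 dBu.
Stage 2: below threshold (-7 ≤ 8); passes unchanged; output -7 dBu.
Stage 3: -7 dBu is at or below the 3 dBu threshold — no compression; output -7 dBu.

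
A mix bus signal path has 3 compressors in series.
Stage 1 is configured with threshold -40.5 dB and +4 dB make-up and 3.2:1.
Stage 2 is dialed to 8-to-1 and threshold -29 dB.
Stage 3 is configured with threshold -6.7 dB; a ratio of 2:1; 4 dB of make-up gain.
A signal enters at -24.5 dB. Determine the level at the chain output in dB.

Stage 1: overshoot 16 dB → 16/3.2 = 5 dB → -35.5 dB; +4 dB make-up → -31.5 dB.
Stage 2: below threshold (-31.5 ≤ -29); passes unchanged; output -31.5 dB.
Stage 3: -31.5 dB ≤ -6.7 dB, so stage 3 doesn't engage; make-up brings it to -27.5 dB.

-27.5 dB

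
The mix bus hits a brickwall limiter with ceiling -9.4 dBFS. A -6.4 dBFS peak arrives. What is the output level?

A brickwall limiter is an ∞:1 compressor: any input above the ceiling is clamped to -9.4 dBFS.

-9.4 dBFS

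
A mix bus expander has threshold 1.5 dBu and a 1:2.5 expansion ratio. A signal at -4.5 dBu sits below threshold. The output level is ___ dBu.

The input is 6 dB below the 1.5 dBu threshold.
A 1:2.5 expander multiplies undershoot by 2.5: 6 × 2.5 = 15 dB below threshold.
Output = 1.5 − 15 = -13.5 dBu.

-13.5 dBu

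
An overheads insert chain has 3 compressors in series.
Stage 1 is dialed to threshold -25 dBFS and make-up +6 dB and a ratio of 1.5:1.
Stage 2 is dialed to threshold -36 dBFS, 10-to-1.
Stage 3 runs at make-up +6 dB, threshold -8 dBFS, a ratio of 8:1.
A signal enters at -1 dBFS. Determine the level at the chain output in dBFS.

-26.7 dBFS

Stage 1: -1 dBFS is 24 dB over -25 dBFS; at 1.5:1 that becomes 16 dB over, giving -9 dBFS; +6 dB make-up → -3 dBFS.
Stage 2: -3 dBFS is 33 dB over -36 dBFS; at 10:1 that becomes 3.3 dB over, giving -32.7 dBFS.
Stage 3: -32.7 dBFS ≤ -8 dBFS, so stage 3 doesn't engage; make-up brings it to -26.7 dBFS.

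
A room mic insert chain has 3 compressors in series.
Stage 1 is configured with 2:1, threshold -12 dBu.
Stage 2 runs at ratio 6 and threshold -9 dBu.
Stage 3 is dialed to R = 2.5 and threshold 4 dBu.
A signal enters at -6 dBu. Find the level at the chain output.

-9 dBu

Stage 1: -6 dBu is 6 dB over -12 dBu; at 2:1 that becomes 3 dB over, giving -9 dBu.
Stage 2: below threshold (-9 ≤ -9); passes unchanged; output -9 dBu.
Stage 3: -9 dBu ≤ 4 dBu, so stage 3 doesn't engage; output -9 dBu.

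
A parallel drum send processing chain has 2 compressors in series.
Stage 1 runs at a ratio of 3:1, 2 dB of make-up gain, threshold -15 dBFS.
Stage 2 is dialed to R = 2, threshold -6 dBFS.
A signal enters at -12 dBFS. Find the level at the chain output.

-12 dBFS

Stage 1: 3 dB above -15 dBFS, reduced 3:1 to 1 dB above → -14 dBFS; +2 dB make-up → -12 dBFS.
Stage 2: -12 dBFS ≤ -6 dBFS, so stage 2 doesn't engage; output -12 dBFS.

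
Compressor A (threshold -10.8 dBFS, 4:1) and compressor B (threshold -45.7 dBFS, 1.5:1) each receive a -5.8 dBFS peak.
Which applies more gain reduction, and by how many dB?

A: 5 dB over, compressed to 1.25 dB over, so 3.75 dB of GR.
B: 39.9 dB over, compressed to 26.6 dB over, so 13.3 dB of GR.
B applies 9.55 dB more gain reduction.

B, by 9.55 dB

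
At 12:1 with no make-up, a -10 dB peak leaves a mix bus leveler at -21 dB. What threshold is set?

-22 dB

Input is 12 dB above T (since output overshoot × R = input overshoot: (-21 − T)·12 = -10 − T gives T = -22 dB).
Check: -22 + (-10 − (-22))/12 = -22 + 1 = -21 dB. ✓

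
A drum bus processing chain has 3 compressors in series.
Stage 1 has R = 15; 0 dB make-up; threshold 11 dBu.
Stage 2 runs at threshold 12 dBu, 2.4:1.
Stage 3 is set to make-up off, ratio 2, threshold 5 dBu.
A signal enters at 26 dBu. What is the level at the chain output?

8.5 dBu

Stage 1: 15 dB above 11 dBu, reduced 15:1 to 1 dB above → 12 dBu.
Stage 2: 12 dBu ≤ 12 dBu, so stage 2 doesn't engage; output 12 dBu.
Stage 3: 12 dBu is 7 dB over 5 dBu; at 2:1 that becomes 3.5 dB over, giving 8.5 dBu.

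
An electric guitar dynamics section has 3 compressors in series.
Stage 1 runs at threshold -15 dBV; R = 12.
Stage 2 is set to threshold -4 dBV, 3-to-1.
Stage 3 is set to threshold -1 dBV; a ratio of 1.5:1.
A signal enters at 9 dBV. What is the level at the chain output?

Stage 1: 24 dB above -15 dBV, reduced 12:1 to 2 dB above → -13 dBV.
Stage 2: below threshold (-13 ≤ -4); passes unchanged; output -13 dBV.
Stage 3: -13 dBV is at or below the -1 dBV threshold — no compression; output -13 dBV.

-13 dBV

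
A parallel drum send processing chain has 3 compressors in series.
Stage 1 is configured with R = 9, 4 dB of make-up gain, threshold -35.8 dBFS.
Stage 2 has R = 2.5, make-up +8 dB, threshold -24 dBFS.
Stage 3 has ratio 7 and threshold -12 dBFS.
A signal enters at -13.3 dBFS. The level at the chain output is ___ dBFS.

Stage 1: overshoot 22.5 dB → 22.5/9 = 2.5 dB → -33.3 dBFS; +4 dB make-up → -29.3 dBFS.
Stage 2: -29.3 dBFS ≤ -24 dBFS, so stage 2 doesn't engage; make-up brings it to -21.3 dBFS.
Stage 3: -21.3 dBFS is at or below the -12 dBFS threshold — no compression; output -21.3 dBFS.

-21.3 dBFS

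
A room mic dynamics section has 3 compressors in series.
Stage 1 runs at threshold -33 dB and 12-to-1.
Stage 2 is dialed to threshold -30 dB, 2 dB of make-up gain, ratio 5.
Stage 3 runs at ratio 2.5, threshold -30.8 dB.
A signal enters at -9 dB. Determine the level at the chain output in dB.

Stage 1: 24 dB above -33 dB, reduced 12:1 to 2 dB above → -31 dB.
Stage 2: -31 dB ≤ -30 dB, so stage 2 doesn't engage; make-up brings it to -29 dB.
Stage 3: overshoot 1.8 dB → 1.8/2.5 = 0.72 dB → -30.08 dB.

-30.08 dB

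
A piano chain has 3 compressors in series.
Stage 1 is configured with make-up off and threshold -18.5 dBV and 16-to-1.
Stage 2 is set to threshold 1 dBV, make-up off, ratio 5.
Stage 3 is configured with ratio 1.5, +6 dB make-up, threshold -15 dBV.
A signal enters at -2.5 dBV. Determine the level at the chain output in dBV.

Stage 1: 16 dB above -18.5 dBV, reduced 16:1 to 1 dB above → -17.5 dBV.
Stage 2: -17.5 dBV is at or below the 1 dBV threshold — no compression; output -17.5 dBV.
Stage 3: -17.5 dBV ≤ -15 dBV, so stage 3 doesn't engage; make-up brings it to -11.5 dBV.

-11.5 dBV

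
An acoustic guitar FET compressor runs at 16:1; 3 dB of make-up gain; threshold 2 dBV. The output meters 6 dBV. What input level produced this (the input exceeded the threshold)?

18 dBV

Before make-up, the level was 6 − 3 = 3 dBV.
That's 1 dB above the 2 dBV threshold.
Before 16:1 compression the overshoot was 1 × 16 = 16 dB, so input = 2 + 16 = 18 dBV.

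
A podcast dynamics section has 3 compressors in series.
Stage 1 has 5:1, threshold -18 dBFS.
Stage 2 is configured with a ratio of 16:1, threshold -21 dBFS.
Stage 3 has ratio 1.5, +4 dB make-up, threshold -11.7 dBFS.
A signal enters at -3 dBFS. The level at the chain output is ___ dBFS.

-16.625 dBFS

Stage 1: -3 dBFS is 15 dB over -18 dBFS; at 5:1 that becomes 3 dB over, giving -15 dBFS.
Stage 2: 6 dB above -21 dBFS, reduced 16:1 to 0.375 dB above → -20.625 dBFS.
Stage 3: -20.625 dBFS ≤ -11.7 dBFS, so stage 3 doesn't engage; make-up brings it to -16.625 dBFS.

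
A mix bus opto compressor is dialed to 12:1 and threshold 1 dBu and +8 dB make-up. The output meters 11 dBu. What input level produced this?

25 dBu

Stripping the +8 dB make-up gives 3 dBu at the gain stage.
The compressed level sits 3 − 1 = 2 dB over threshold.
Undo the ratio: input overshoot = 2 × 12 = 24 dB, giving input = 25 dBu.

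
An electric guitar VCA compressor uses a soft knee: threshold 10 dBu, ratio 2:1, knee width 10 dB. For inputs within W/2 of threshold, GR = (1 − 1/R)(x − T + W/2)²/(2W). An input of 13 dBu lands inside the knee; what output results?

x − T + W/2 = 13 − 10 + 5 = 8.
GR = (1 − 1/2) × 8² / 20 = 0.5 × 64 / 20 = 1.6 dB.
Output = 13 − 1.6 = 11.4 dBu.

11.4 dBu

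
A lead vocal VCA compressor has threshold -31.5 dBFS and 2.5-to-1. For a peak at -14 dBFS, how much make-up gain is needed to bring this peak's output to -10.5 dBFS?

14 dB

The peak compresses to -31.5 + 17.5/2.5 = -24.5 dBFS.
To reach -10.5 dBFS requires -10.5 − (-24.5) = 14 dB of make-up.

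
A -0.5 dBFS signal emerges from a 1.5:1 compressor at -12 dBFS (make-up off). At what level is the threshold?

Gain reduction = -0.5 − (-12) = 11.5 dB; output overshoot = GR / (R − 1) = 11.5 / 0.5 = 23 dB.
Threshold = output − output overshoot = -12 − 23 = -35 dBFS.

-35 dBFS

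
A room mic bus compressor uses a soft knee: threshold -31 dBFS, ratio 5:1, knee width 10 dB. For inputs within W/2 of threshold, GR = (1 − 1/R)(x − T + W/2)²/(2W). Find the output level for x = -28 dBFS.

x − T + W/2 = -28 − (-31) + 5 = 8.
GR = (1 − 1/5) × 8² / 20 = 0.8 × 64 / 20 = 2.56 dB.
Output = -28 − 2.56 = -30.56 dBFS.

-30.56 dBFS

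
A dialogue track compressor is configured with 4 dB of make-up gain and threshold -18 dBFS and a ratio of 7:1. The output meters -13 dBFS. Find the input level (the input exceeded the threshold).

-11 dBFS

Remove make-up: -13 − 4 = -17 dBFS.
Post-compression overshoot = -17 − (-18) = 1 dB.
Before 7:1 compression the overshoot was 1 × 7 = 7 dB, so input = -18 + 7 = -11 dBFS.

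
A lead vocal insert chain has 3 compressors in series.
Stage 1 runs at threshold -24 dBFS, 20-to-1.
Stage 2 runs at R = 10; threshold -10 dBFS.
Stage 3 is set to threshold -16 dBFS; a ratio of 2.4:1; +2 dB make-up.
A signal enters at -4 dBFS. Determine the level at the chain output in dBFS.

-21 dBFS

Stage 1: overshoot 20 dB → 20/20 = 1 dB → -23 dBFS.
Stage 2: -23 dBFS ≤ -10 dBFS, so stage 2 doesn't engage; output -23 dBFS.
Stage 3: -23 dBFS is at or below the -16 dBFS threshold — no compression; make-up brings it to -21 dBFS.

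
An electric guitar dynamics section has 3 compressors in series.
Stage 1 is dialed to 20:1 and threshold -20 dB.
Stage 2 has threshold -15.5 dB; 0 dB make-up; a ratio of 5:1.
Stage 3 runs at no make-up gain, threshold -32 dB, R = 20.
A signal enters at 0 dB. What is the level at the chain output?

-31.35 dB

Stage 1: 0 dB is 20 dB over -20 dB; at 20:1 that becomes 1 dB over, giving -19 dB.
Stage 2: -19 dB is at or below the -15.5 dB threshold — no compression; output -19 dB.
Stage 3: 13 dB above -32 dB, reduced 20:1 to 0.65 dB above → -31.35 dB.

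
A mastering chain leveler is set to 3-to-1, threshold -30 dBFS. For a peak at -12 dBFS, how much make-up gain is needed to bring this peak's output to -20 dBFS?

4 dB

Overshoot 18 dB → 18/3 = 6 dB after compression, so the compressed level is -30 + 6 = -24 dBFS.
Make-up = target − compressed = -20 − (-24) = 4 dB.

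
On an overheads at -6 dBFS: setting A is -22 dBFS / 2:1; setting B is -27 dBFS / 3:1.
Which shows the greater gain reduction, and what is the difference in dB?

A: overshoot 16 dB → output overshoot 8 dB → GR 8 dB.
B: overshoot 21 dB → output overshoot 7 dB → GR 14 dB.
B applies 6 dB more gain reduction.

B, by 6 dB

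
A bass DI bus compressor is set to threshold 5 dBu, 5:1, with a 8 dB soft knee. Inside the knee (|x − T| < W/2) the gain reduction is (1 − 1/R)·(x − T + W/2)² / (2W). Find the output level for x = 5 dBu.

x − T + W/2 = 5 − 5 + 4 = 4.
GR = (1 − 1/5) × 4² / 16 = 0.8 × 16 / 16 = 0.8 dB.
Output = 5 − 0.8 = 4.2 dBu.

4.2 dBu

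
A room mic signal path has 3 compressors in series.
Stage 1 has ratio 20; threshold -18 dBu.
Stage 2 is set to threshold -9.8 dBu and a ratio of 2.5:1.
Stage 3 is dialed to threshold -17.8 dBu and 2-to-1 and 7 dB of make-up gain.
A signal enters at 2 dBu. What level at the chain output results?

-10.4 dBu

Stage 1: 2 dBu is 20 dB over -18 dBu; at 20:1 that becomes 1 dB over, giving -17 dBu.
Stage 2: below threshold (-17 ≤ -9.8); passes unchanged; output -17 dBu.
Stage 3: 0.8 dB above -17.8 dBu, reduced 2:1 to 0.4 dB above → -17.4 dBu; +7 dB make-up → -10.4 dBu.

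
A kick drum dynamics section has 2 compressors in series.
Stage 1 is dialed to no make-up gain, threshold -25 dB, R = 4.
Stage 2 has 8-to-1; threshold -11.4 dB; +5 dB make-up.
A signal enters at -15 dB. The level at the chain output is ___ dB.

-17.5 dB

Stage 1: 10 dB above -25 dB, reduced 4:1 to 2.5 dB above → -22.5 dB.
Stage 2: below threshold (-22.5 ≤ -11.4); passes unchanged; make-up brings it to -17.5 dB.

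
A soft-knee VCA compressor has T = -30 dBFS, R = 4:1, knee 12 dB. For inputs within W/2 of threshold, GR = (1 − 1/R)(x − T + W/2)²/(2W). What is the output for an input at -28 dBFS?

-30 dBFS

x − T + W/2 = -28 − (-30) + 6 = 8.
GR = (1 − 1/4) × 8² / 24 = 0.75 × 64 / 24 = 2 dB.
Output = -28 − 2 = -30 dBFS.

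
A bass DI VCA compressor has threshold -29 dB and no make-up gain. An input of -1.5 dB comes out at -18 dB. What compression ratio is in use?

Input overshoot = -1.5 − (-29) = 27.5 dB; output overshoot = -18 − (-29) = 11 dB.
Ratio = 27.5 / 11 = 2.5.

2.5:1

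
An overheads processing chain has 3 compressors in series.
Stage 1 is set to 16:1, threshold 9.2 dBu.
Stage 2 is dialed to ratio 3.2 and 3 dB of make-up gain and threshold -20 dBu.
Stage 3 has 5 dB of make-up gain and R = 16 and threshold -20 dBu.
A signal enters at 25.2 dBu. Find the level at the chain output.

Stage 1: 16 dB above 9.2 dBu, reduced 16:1 to 1 dB above → 10.2 dBu.
Stage 2: overshoot 30.2 dB → 30.2/3.2 = 9.4375 dB → -10.5625 dBu; +3 dB make-up → -7.5625 dBu.
Stage 3: 12.4375 dB above -20 dBu, reduced 16:1 to 0.777344 dB above → -19.222656 dBu; +5 dB make-up → -14.222656 dBu.

-14.222656 dBu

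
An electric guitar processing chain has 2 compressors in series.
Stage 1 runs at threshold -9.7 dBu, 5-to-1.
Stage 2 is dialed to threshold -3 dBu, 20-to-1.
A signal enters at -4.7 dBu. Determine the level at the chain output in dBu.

-8.7 dBu

Stage 1: -4.7 dBu is 5 dB over -9.7 dBu; at 5:1 that becomes 1 dB over, giving -8.7 dBu.
Stage 2: -8.7 dBu is at or below the -3 dBu threshold — no compression; output -8.7 dBu.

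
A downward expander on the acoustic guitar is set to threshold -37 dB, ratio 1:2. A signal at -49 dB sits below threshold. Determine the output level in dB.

-61 dB

Below threshold, a 1:2 expander applies gain = (2−1)×(T − x) of attenuation.
(2−1) × 12 = 12 dB, so output = -49 − 12 = -61 dB.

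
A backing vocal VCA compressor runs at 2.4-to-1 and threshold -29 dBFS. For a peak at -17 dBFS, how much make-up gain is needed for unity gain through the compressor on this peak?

7 dB

Overshoot 12 dB → 12/2.4 = 5 dB after compression, so the compressed level is -29 + 5 = -24 dBFS.
Make-up = target − compressed = -17 − (-24) = 7 dB.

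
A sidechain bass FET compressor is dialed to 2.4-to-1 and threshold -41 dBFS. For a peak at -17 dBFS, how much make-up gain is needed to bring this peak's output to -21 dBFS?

The peak compresses to -41 + 24/2.4 = -31 dBFS.
To reach -21 dBFS requires -21 − (-31) = 10 dB of make-up.

10 dB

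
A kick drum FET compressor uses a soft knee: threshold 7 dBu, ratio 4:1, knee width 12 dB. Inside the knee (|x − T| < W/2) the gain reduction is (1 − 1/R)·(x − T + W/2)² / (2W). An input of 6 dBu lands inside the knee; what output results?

x − T + W/2 = 6 − 7 + 6 = 5.
GR = (1 − 1/4) × 5² / 24 = 0.75 × 25 / 24 = 0.78125 dB.
Output = 6 − 0.78125 = 5.21875 dBu.

5.21875 dBu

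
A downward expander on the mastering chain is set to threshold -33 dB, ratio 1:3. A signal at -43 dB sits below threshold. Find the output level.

Undershoot = (-33) − (-43) = 10 dB.
At 1:3, that expands to 30 dB under threshold.
Output = -33 − 30 = -63 dB.

-63 dB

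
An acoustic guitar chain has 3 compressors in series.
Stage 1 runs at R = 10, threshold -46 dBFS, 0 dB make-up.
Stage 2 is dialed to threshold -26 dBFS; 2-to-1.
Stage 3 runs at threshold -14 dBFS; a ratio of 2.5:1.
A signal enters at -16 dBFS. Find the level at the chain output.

Stage 1: overshoot 30 dB → 30/10 = 3 dB → -43 dBFS.
Stage 2: -43 dBFS is at or below the -26 dBFS threshold — no compression; output -43 dBFS.
Stage 3: -43 dBFS ≤ -14 dBFS, so stage 3 doesn't engage; output -43 dBFS.

-43 dBFS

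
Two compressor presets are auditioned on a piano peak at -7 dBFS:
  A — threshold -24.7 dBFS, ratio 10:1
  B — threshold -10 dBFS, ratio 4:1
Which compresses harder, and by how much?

A, by 13.68 dB

A: overshoot 17.7 dB → output overshoot 1.77 dB → GR 15.93 dB.
B: overshoot 3 dB → output overshoot 0.75 dB → GR 2.25 dB.
Difference: 13.68 dB in favour of A.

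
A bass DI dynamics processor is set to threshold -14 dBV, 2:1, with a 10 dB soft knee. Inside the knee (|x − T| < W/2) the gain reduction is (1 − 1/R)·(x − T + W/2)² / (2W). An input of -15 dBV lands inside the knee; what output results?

x − T + W/2 = -15 − (-14) + 5 = 4.
GR = (1 − 1/2) × 4² / 20 = 0.5 × 16 / 20 = 0.4 dB.
Output = -15 − 0.4 = -15.4 dBV.

-15.4 dBV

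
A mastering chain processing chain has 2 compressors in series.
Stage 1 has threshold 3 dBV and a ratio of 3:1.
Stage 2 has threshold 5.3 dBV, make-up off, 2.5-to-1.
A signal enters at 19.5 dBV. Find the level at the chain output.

Stage 1: 16.5 dB above 3 dBV, reduced 3:1 to 5.5 dB above → 8.5 dBV.
Stage 2: overshoot 3.2 dB → 3.2/2.5 = 1.28 dB → 6.58 dBV.

6.58 dBV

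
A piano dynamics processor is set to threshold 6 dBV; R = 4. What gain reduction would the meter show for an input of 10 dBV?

The signal is 4 dB above threshold.
A 4:1 ratio leaves 1 dB of that excess.
So the signal is attenuated by 4 − 1 = 3 dB.

3 dB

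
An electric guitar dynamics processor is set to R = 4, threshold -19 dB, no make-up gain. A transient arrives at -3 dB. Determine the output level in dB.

-15 dB

The input is 16 dB above the -19 dB threshold.
4:1 compression reduces that to 16/4 = 4 dB over.
Output = -19 + 4 = -15 dB.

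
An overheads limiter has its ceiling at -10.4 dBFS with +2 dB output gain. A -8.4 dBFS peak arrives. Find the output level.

At ∞:1, everything above -10.4 dBFS is held at the ceiling.
Output gain then adds 2 dB: -10.4 + 2 = -8.4 dBFS.

-8.4 dBFS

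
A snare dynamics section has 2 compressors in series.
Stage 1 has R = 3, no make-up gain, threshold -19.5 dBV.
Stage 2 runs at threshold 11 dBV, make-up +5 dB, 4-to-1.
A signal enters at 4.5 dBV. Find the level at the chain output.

-6.5 dBV

Stage 1: 4.5 dBV is 24 dB over -19.5 dBV; at 3:1 that becomes 8 dB over, giving -11.5 dBV.
Stage 2: -11.5 dBV ≤ 11 dBV, so stage 2 doesn't engage; make-up brings it to -6.5 dBV.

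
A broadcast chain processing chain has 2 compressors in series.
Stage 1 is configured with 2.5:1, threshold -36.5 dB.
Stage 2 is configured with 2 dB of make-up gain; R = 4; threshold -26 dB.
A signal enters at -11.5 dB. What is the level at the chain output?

Stage 1: overshoot 25 dB → 25/2.5 = 10 dB → -26.5 dB.
Stage 2: -26.5 dB ≤ -26 dB, so stage 2 doesn't engage; make-up brings it to -24.5 dB.

-24.5 dB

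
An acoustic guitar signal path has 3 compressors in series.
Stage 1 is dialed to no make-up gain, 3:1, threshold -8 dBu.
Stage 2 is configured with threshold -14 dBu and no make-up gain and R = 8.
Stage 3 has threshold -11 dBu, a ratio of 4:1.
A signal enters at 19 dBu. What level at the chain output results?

-12.125 dBu

Stage 1: overshoot 27 dB → 27/3 = 9 dB → 1 dBu.
Stage 2: 15 dB above -14 dBu, reduced 8:1 to 1.875 dB above → -12.125 dBu.
Stage 3: below threshold (-12.125 ≤ -11); passes unchanged; output -12.125 dBu.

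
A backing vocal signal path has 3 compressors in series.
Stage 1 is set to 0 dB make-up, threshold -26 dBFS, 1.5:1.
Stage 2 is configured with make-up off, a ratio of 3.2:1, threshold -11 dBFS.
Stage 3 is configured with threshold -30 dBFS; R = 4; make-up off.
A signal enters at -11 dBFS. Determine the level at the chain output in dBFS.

Stage 1: overshoot 15 dB → 15/1.5 = 10 dB → -16 dBFS.
Stage 2: below threshold (-16 ≤ -11); passes unchanged; output -16 dBFS.
Stage 3: -16 dBFS is 14 dB over -30 dBFS; at 4:1 that becomes 3.5 dB over, giving -26.5 dBFS.

-26.5 dBFS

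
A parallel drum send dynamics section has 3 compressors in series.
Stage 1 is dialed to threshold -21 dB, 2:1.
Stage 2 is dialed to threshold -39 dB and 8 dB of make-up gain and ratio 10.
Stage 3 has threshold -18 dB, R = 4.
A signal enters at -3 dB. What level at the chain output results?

Stage 1: -3 dB is 18 dB over -21 dB; at 2:1 that becomes 9 dB over, giving -12 dB.
Stage 2: -12 dB is 27 dB over -39 dB; at 10:1 that becomes 2.7 dB over, giving -36.3 dB; +8 dB make-up → -28.3 dB.
Stage 3: -28.3 dB is at or below the -18 dB threshold — no compression; output -28.3 dB.

-28.3 dB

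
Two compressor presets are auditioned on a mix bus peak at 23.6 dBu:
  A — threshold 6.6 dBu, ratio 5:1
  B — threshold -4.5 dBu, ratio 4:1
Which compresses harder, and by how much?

B, by 7.475 dB

A: GR = 17 − 17/5 = 13.6 dB.
B: GR = 28.1 − 28.1/4 = 21.075 dB.
Difference: 7.475 dB in favour of B.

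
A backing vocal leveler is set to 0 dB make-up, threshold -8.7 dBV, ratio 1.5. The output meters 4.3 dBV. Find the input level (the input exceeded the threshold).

10.8 dBV

That's 13 dB above the -8.7 dBV threshold.
Undo the ratio: input overshoot = 13 × 1.5 = 19.5 dB, giving input = 10.8 dBV.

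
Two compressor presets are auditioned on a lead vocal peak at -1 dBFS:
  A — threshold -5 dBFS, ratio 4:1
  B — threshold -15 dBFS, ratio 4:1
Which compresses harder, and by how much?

A: overshoot 4 dB → output overshoot 1 dB → GR 3 dB.
B: overshoot 14 dB → output overshoot 3.5 dB → GR 10.5 dB.
B applies 7.5 dB more gain reduction.

B, by 7.5 dB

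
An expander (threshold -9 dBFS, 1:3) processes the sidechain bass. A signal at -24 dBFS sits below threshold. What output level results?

-54 dBFS

Below threshold, a 1:3 expander applies gain = (3−1)×(T − x) of attenuation.
(3−1) × 15 = 30 dB, so output = -24 − 30 = -54 dBFS.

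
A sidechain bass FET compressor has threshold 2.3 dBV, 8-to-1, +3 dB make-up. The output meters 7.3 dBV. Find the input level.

Before make-up, the level was 7.3 − 3 = 4.3 dBV.
That's 2 dB above the 2.3 dBV threshold.
Input overshoot = R × output overshoot = 16 dB → input = 2.3 + 16 = 18.3 dBV.

18.3 dBV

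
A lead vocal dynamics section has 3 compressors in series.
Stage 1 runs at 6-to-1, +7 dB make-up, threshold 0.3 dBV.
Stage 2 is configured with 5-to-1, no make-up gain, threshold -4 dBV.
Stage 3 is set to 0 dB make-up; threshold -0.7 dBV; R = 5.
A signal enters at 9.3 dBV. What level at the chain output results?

Stage 1: 9 dB above 0.3 dBV, reduced 6:1 to 1.5 dB above → 1.8 dBV; +7 dB make-up → 8.8 dBV.
Stage 2: 12.8 dB above -4 dBV, reduced 5:1 to 2.56 dB above → -1.44 dBV.
Stage 3: -1.44 dBV is at or below the -0.7 dBV threshold — no compression; output -1.44 dBV.

-1.44 dBV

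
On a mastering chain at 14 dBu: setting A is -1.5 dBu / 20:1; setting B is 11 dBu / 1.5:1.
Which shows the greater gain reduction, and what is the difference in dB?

A, by 13.725 dB

A: 15.5 dB over, compressed to 0.775 dB over, so 14.725 dB of GR.
B: 3 dB over, compressed to 2 dB over, so 1 dB of GR.
A reduces 13.725 dB more.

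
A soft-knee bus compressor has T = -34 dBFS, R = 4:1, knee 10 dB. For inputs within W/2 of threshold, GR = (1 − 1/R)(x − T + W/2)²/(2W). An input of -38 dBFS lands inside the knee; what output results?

x − T + W/2 = -38 − (-34) + 5 = 1.
GR = (1 − 1/4) × 1² / 20 = 0.75 × 1 / 20 = 0.0375 dB.
Output = -38 − 0.0375 = -38.0375 dBFS.

-38.0375 dBFS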